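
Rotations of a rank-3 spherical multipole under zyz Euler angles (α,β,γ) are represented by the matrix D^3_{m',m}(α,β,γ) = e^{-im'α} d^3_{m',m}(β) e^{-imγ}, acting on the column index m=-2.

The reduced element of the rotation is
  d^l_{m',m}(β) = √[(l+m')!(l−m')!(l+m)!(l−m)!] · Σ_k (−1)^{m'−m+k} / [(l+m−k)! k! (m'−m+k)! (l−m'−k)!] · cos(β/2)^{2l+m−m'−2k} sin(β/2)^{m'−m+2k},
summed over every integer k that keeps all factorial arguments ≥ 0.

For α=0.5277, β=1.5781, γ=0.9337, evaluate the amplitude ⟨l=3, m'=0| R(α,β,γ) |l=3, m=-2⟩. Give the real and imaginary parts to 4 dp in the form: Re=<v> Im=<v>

Re=0.0029 Im=-0.0096

Split into d^3_{0,-2}(β=1.5781) × two z-phases.
With c≡cos(β/2)=0.704520 and s≡sin(β/2)=0.709684, N=[6·6·1·120]^{1/2}=65.726707
Admissible k: 0..1 (factorial args all ≥0)
  k=0: (−1)^2·65.7267/(12)·0.7045^4·0.7097^2 = +0.679617
  k=1: (−1)^3·65.7267/(12)·0.7045^2·0.7097^4 = -0.689617
d^3_{0,-2}(1.5781) = +0.679617 -0.689617 = -0.010000
Phases: e^{-i·(0)·0.5277}=+1.000000+0.000000i, e^{-i·(-2)·0.9337}=-0.292274+0.956335i ⇒ D=+0.002923-0.009564i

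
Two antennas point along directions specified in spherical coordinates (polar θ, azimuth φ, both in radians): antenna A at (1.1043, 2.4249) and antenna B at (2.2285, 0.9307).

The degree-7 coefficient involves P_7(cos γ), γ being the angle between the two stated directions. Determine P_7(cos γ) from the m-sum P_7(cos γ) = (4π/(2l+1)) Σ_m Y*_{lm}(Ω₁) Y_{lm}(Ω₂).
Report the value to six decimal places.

Expand P_7 via completeness: Σ_{m} conj(Y_{7,m}) at Ω₁ times Y_{7,m} at Ω₂ —
  m=-7: Y*=-0.067963-0.216285i  Y=+0.094625-0.022327i  product -0.011260-0.018948i
  m=-6: Y*=-0.171146+0.391379i  Y=-0.215098-0.180802i  product +0.107575-0.053241i
  m=-5: Y*=+0.307223-0.145337i  Y=-0.025864+0.438693i  product +0.055812+0.138536i
  m=-4: Y*=+0.074859+0.021107i  Y=+0.273266-0.179507i  product +0.024245-0.007670i
  m=-3: Y*=-0.194147-0.296796i  Y=+0.087301+0.031817i  product -0.007506-0.032088i
  m=-2: Y*=-0.010764+0.077839i  Y=-0.105331-0.352195i  product +0.028548-0.004408i
  m=-1: Y*=-0.241070+0.210028i  Y=-0.038915+0.052256i  product -0.001594-0.020771i
  m=+0: Y*=+0.120194-0.000000i  Y=-0.347534+0.000000i  product -0.041771+0.000000i
  m=+1: Y*=+0.241070+0.210028i  Y=+0.038915+0.052256i  product -0.001594+0.020771i
  m=+2: Y*=-0.010764-0.077839i  Y=-0.105331+0.352195i  product +0.028548+0.004408i
  m=+3: Y*=+0.194147-0.296796i  Y=-0.087301+0.031817i  product -0.007506+0.032088i
  m=+4: Y*=+0.074859-0.021107i  Y=+0.273266+0.179507i  product +0.024245+0.007670i
  m=+5: Y*=-0.307223-0.145337i  Y=+0.025864+0.438693i  product +0.055812-0.138536i
  m=+6: Y*=-0.171146-0.391379i  Y=-0.215098+0.180802i  product +0.107575+0.053241i
  m=+7: Y*=+0.067963-0.216285i  Y=-0.094625-0.022327i  product -0.011260+0.018948i
Σ over m = +0.349870-0.000000i; ×(4π/15) → +0.293107-0.000000i. Real part: 0.293107

0.293107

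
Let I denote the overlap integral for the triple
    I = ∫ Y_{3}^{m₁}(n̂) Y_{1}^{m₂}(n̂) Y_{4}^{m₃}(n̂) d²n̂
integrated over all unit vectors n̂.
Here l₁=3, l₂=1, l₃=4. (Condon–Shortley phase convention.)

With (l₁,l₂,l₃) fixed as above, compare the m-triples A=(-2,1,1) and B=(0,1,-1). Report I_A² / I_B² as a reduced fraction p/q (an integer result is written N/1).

3/10

Same 3,1,4: normalisation and zero-m 3j drop out of the ratio.
A: Δ: 0! 6! 2! / 9! → 1/252; sum: t=0:+1/240 = 1/240; 3j²(3 1 4; -2 1 1) = Δ·Π!·Σ² = 1/84  (sign -1)
B: Δ: 0! 6! 2! / 9! → 1/252; sum: t=0:+1/72 = 1/72; 3j²(3 1 4; 0 1 -1) = Δ·Π!·Σ² = 5/126  (sign -1)
I_A²/I_B² = (1/84)/(5/126) = 3/10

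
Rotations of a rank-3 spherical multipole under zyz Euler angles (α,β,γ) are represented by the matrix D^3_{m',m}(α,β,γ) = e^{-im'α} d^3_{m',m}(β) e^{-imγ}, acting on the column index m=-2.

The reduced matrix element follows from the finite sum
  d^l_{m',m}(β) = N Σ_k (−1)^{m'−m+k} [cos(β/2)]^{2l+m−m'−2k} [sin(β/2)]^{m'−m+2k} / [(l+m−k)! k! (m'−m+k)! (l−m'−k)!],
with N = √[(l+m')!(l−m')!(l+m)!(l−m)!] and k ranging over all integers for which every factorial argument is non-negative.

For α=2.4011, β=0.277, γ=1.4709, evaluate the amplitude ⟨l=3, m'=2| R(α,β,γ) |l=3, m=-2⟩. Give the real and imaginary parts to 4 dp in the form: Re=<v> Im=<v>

Split into d^3_{2,-2}(β=0.2770) × two z-phases.
Half-angle: c=0.990424, s=0.138058. N=√(120·1·1·120)=120.000000
k∈{0,1} keeps every argument non-negative
  k=0: (−1)^4·120.0000/(24)·0.9904^2·0.1381^4 = +0.001782
  k=1: (−1)^5·120.0000/(120)·0.9904^0·0.1381^6 = -0.000007
d^3_{2,-2}(0.2770) = +0.001782 -0.000007 = +0.001775
Attach z-rotation phases: D = e^{-i(2)(2.4011)}·(+0.001775)·e^{-i(-2)(1.4709)} = -0.000507-0.001701i

Re=-0.0005 Im=-0.0017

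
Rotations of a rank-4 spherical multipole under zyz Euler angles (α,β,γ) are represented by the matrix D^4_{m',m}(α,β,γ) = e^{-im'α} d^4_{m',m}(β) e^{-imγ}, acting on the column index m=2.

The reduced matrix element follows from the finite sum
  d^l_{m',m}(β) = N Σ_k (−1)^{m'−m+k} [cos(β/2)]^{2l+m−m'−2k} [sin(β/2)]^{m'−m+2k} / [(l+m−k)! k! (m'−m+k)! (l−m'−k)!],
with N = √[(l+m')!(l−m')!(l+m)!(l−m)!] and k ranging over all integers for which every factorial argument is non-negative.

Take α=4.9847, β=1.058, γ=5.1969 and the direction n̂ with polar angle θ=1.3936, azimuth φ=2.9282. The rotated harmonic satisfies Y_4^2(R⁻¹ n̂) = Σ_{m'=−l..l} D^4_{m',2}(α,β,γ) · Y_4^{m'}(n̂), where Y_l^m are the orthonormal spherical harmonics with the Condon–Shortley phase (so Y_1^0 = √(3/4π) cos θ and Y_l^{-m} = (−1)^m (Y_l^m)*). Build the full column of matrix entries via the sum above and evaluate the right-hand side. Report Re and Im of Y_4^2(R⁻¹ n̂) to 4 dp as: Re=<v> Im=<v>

Need the full column D^4_{m',2} for m'=−4..4 at α=4.9847, β=1.0580, γ=5.1969.
cos(β/2)=0.863312, sin(β/2)=0.504670
d^4_{-4,2}: single k=6 term ⇒ +0.065157;  D = -0.064687-0.007814i
d^4_{-3,2}: k∈[5..6] ⇒ +0.236444 -0.026933 = +0.209510;  D = -0.031742-0.207092i
d^4_{-2,2}: k∈[4..6] ⇒ +0.540497 -0.147762 +0.004208 = +0.396943;  D = +0.361729-0.163451i
d^4_{-1,2}: k∈[3..5] ⇒ +0.871721 -0.446836 +0.030539 = +0.455424;  D = +0.292245+0.349290i
d^4_{0,2}: k∈[2..4] ⇒ +1.000331 -0.911575 +0.116816 = +0.205573;  D = -0.116376+0.169460i
d^4_{1,2}: k∈[1..3] ⇒ +0.765278 -1.307582 +0.297891 = -0.244413;  D = +0.231267+0.079076i
d^4_{2,2}: k∈[0..2] ⇒ +0.308562 -1.265330 +0.540497 = -0.416270;  D = -0.023778+0.415591i
d^4_{3,2}: k∈[0..1] ⇒ -0.674911 +0.691907 = +0.016996;  D = +0.016604-0.003629i
d^4_{4,2}: single k=0 term ⇒ +0.557958;  D = +0.261343+0.492968i
Y_4^{m'}(θ=1.3936,φ=2.9282) and Σ D·Y over m':
  (-0.0647-0.0078i)·(+0.2731+0.3131i)  (-0.0317-0.2071i)·(-0.1688-0.1257i)  (+0.3617-0.1635i)·(-0.2309-0.1050i)  (+0.2922+0.3493i)·(+0.2232+0.0484i)  (-0.1164+0.1695i)·(+0.2223+0.0000i)  (+0.2313+0.0791i)·(-0.2232+0.0484i)  (-0.0238+0.4156i)·(-0.2309+0.1050i)  (+0.0166-0.0036i)·(+0.1688-0.1257i)  (+0.2613+0.4930i)·(+0.2731-0.3131i)
Y_4^2(R⁻¹ n̂) = +0.020370+0.091271i

Re=0.0204 Im=0.0913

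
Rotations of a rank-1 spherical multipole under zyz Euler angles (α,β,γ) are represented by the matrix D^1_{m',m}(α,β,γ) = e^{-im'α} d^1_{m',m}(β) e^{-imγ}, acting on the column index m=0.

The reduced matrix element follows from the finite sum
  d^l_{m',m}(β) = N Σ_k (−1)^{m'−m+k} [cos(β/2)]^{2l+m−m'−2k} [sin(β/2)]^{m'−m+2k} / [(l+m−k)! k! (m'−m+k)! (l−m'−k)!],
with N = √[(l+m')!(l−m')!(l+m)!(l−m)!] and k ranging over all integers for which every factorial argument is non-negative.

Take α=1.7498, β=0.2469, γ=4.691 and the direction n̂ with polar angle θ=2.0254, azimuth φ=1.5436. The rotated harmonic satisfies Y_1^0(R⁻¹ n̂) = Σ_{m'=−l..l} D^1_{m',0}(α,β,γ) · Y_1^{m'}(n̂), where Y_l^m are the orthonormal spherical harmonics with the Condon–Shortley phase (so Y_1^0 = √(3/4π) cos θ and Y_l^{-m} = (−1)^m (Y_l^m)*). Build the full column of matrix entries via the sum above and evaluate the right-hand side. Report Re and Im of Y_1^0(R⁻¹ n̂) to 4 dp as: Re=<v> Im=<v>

Need the full column D^1_{m',0} for m'=−1..1 at α=1.7498, β=0.2469, γ=4.6910.
cos(β/2)=0.992390, sin(β/2)=0.123137
d^1_{-1,0}: single k=1 term ⇒ +0.172816;  D = -0.030770+0.170055i
d^1_{0,0}: k∈[0..1] ⇒ +0.984837 -0.015163 = +0.969675;  D = +0.969675+0.000000i
d^1_{1,0}: single k=0 term ⇒ -0.172816;  D = +0.030770+0.170055i
Y_1^{m'}(θ=2.0254,φ=1.5436) and Σ D·Y over m':
  (-0.0308+0.1701i)·(+0.0084-0.3103i)  (+0.9697+0.0000i)·(-0.2145+0.0000i)  (+0.0308+0.1701i)·(-0.0084-0.3103i)
Y_1^0(R⁻¹ n̂) = -0.103029+0.000000i

Re=-0.1030 Im=0.0000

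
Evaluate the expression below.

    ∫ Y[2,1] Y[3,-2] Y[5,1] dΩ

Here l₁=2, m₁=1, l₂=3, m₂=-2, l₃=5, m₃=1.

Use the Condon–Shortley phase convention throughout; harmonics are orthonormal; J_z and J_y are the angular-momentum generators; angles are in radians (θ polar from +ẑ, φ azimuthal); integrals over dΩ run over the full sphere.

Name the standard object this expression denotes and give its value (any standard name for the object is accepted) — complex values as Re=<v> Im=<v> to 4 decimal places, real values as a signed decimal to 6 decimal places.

This is a Gaunt coefficient — the integral of a triple product of spherical harmonics over the sphere.
Checks pass: Σm=0; 10 even; l₃=5∈[1,5].
(2·2+1)(2·3+1)(2·5+1) = 385
Δ: 0! 4! 6! / 11! → 1/2310
sum: t=0:+1/144 = 1/144
3j²(2 3 5; 0 0 0) = Δ·Π!·Σ² = 10/231  (sign -1)
sum: t=0:+1/720 = 1/720
3j²(2 3 5; 1 -2 1) = Δ·Π!·Σ² = 4/385  (sign +1)
combine: 4πI² = 385·10/231·4/385 = 40/231
take √, sign -1: I = -0.11738675

Gaunt coefficient, -0.117387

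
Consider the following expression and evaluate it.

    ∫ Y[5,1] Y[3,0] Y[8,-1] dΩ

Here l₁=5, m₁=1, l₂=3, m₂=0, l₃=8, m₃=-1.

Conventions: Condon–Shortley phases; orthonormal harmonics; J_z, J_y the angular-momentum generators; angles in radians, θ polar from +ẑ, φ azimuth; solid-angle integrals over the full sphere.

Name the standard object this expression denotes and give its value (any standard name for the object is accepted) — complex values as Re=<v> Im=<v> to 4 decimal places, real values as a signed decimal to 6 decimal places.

Gaunt coefficient, -0.227643

This is a Gaunt coefficient — the integral of a triple product of spherical harmonics over the sphere.
m-sum 0 ✓  L=16 even ✓  2≤8≤8 ✓
Π(2lᵢ+1) = 11×7×17 = 1309
triangle coeff Δ(5,3,8) = 1/136136
Σ_t [0,0]: t=0:+1/518400 = 1/518400
(3j)²=56/2431 [(5 3 8; 0 0 0)], sign=+1
Σ_t [0,0]: t=0:+1/622080 = 1/622080
(3j)²=105/4862 [(5 3 8; 1 0 -1)], sign=-1
⇒ 4πI² = 20580/31603
I = (-1)√(20580/31603/(4π)) = -0.22764263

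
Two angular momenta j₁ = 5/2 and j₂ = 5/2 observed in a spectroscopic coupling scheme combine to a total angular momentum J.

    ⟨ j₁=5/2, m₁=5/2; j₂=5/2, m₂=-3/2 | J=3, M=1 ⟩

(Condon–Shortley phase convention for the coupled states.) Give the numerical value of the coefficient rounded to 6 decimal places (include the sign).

+0.577350

j₁+j₂−J=2  J+j₁−j₂=3  J−j₁+j₂=3  j₁+j₂+J+1=9
(j₁±m₁, j₂±m₂, J±M) = (5,0,1,4,4,2)
P² = 192
sum k=0..0:
  [0] +1/24 = 1/24
S = 1/24
C² = P²·S² = 1/3 ; C = +0.577350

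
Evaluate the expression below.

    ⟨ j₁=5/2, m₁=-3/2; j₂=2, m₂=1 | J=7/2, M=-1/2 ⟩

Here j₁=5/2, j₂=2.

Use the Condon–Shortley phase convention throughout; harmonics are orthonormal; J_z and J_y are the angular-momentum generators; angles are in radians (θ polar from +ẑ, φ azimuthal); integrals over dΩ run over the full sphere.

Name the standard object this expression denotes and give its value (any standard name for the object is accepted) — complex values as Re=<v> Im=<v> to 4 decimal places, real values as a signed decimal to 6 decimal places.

Clebsch–Gordan coefficient, −√(121/315) ≈ -0.619780

This is a Clebsch–Gordan (vector-coupling) coefficient.
√[8·1!4!3!/9! · 1!4!3!1!3!4!] = √(2304/35)
  +(−1)^0/∏(0,1,4,3,0,0)! = 1/144  (running 1/144)
  +(−1)^1/∏(1,0,3,2,1,1)! = -1/12  (running -11/144)
⟨..|..⟩ = √(2304/35)·(-11/144) = -0.619780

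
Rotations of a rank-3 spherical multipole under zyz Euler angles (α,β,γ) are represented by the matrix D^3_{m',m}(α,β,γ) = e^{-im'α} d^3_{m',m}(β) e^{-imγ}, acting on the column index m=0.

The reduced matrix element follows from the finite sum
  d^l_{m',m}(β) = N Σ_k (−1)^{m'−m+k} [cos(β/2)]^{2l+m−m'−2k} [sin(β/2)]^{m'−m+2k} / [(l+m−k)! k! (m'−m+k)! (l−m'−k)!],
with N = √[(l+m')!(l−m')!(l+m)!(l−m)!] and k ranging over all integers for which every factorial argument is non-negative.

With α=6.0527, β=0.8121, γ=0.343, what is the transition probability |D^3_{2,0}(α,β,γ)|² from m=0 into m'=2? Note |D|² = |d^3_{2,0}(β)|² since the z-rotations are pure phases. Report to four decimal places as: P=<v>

First d^3_{2,0}(β=0.8121), then the phase factors e^{-i(2)α} and e^{-i(0)γ}:
c=cos(0.812100/2)=0.918688, s=sin(0.812100/2)=0.394984; N=√[120·1·6·6]=65.726707
k: max(0,(0)−(2))=0 … min(3+(0),3−(2))=1
  k=0: (−1)^2·65.7267/(12)·0.9187^4·0.3950^2 = +0.608683
  k=1: (−1)^3·65.7267/(12)·0.9187^2·0.3950^4 = -0.112516
d^3_{2,0}(0.8121) = +0.608683 -0.112516 = +0.496167
|D^3_{2,0}|² = |d^3_{2,0}(β)|² = (+0.496167)² = 0.246182 (the z-rotation phases have unit modulus)

P=0.2462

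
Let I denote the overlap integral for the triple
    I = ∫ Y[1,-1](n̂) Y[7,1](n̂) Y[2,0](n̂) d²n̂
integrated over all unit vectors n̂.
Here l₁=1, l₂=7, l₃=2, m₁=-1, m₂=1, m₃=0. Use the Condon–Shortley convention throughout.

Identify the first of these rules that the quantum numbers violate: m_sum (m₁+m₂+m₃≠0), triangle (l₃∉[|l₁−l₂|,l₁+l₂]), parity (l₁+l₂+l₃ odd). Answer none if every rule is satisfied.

m₁+m₂+m₃ = -1 + 1 + 0 = 0  ✓
triangle: need |l₁−l₂| ≤ l₃ ≤ l₁+l₂ = [6,8]; l₃=2 is outside  ✗
parity: l₁+l₂+l₃ = 10 is even

triangle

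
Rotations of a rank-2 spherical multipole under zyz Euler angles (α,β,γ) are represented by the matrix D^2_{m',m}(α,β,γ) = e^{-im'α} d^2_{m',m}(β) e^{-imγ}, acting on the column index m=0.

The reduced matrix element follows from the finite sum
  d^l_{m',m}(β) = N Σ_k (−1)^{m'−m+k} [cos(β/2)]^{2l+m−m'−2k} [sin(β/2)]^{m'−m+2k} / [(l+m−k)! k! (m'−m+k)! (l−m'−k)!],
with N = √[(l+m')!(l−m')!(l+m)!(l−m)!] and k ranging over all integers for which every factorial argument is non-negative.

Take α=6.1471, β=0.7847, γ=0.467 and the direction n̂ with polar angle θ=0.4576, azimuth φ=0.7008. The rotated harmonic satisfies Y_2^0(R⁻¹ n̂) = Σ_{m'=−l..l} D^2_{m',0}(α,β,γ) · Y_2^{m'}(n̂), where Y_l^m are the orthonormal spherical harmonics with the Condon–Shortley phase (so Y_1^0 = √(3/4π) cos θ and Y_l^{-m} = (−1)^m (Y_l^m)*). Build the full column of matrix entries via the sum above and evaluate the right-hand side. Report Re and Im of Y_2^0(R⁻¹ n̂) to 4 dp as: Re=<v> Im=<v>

Re=0.3584 Im=0.0000

Need the full column D^2_{m',0} for m'=−2..2 at α=6.1471, β=0.7847, γ=0.4670.
cos(β/2)=0.924013, sin(β/2)=0.382361
d^2_{-2,0}: single k=2 term ⇒ +0.305759;  D = +0.294504-0.082195i
d^2_{-1,0}: k∈[1..2] ⇒ +0.738896 -0.126524 = +0.612372;  D = +0.606710-0.083078i
d^2_{0,0}: k∈[0..2] ⇒ +0.728975 -0.499302 +0.021374 = +0.251047;  D = +0.251047+0.000000i
d^2_{1,0}: k∈[0..1] ⇒ -0.738896 +0.126524 = -0.612372;  D = -0.606710-0.083078i
d^2_{2,0}: single k=0 term ⇒ +0.305759;  D = +0.294504+0.082195i
Y_2^{m'}(θ=0.4576,φ=0.7008) and Σ D·Y over m':
  (+0.2945-0.0822i)·(+0.0127-0.0743i)  (+0.6067-0.0831i)·(+0.2340-0.1974i)  (+0.2510+0.0000i)·(+0.4461+0.0000i)  (-0.6067-0.0831i)·(-0.2340-0.1974i)  (+0.2945+0.0822i)·(+0.0127+0.0743i)
Y_2^0(R⁻¹ n̂) = +0.358427+0.000000i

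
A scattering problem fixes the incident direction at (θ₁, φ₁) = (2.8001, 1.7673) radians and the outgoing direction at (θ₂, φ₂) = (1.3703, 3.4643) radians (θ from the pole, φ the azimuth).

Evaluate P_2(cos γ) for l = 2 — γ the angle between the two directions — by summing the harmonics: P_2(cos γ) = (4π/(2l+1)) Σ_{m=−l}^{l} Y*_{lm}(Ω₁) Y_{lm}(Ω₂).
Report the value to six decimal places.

Term-by-term m-sum for l=2 (normalisation 4π/5 = 2.513274):
  term(m=-2) = -0.015561+0.004013i   from Y*(Ω₁)=-0.040019-0.016591i, Y(Ω₂)=+0.296336-0.223140i
  term(m=-1) = +0.004626+0.036464i   from Y*(Ω₁)=+0.047596-0.239091i, Y(Ω₂)=-0.142992+0.047816i
  term(m=+0) = -0.145785+0.000000i   from Y*(Ω₁)=+0.524666-0.000000i, Y(Ω₂)=-0.277863+0.000000i
  term(m=+1) = +0.004626-0.036464i   from Y*(Ω₁)=-0.047596-0.239091i, Y(Ω₂)=+0.142992+0.047816i
  term(m=+2) = -0.015561-0.004013i   from Y*(Ω₁)=-0.040019+0.016591i, Y(Ω₂)=+0.296336+0.223140i
Σ over m = -0.167655+0.000000i; ×(4π/5) → -0.421363+0.000000i. Real part: -0.421363

-0.421363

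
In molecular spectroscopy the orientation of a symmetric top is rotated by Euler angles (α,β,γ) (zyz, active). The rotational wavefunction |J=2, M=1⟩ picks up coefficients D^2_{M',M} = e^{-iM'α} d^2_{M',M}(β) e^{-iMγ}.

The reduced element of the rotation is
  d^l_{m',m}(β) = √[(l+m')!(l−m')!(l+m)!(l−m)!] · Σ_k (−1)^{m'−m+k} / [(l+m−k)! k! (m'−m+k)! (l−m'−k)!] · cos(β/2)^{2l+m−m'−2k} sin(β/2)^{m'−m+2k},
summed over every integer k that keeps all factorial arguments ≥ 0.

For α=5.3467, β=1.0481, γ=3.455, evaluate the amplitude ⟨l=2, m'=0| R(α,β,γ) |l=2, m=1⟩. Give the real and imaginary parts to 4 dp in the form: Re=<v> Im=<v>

Re=-0.5040 Im=0.1633

First d^2_{0,1}(β=1.0481), then the phase factors e^{-i(0)α} and e^{-i(1)γ}:
With c≡cos(β/2)=0.865800 and s≡sin(β/2)=0.500391, N=[2·2·6·1]^{1/2}=4.898979
k∈{1,2} keeps every argument non-negative
  k=1: (−1)^0·4.8990/(2)·0.8658^3·0.5004^1 = +0.795494
  k=2: (−1)^1·4.8990/(2)·0.8658^1·0.5004^3 = -0.265718
d^2_{0,1}(1.0481) = +0.795494 -0.265718 = +0.529777
D = (+1.000000+0.000000i)·(+0.529777)·(-0.951289+0.308302i) = -0.503970+0.163331i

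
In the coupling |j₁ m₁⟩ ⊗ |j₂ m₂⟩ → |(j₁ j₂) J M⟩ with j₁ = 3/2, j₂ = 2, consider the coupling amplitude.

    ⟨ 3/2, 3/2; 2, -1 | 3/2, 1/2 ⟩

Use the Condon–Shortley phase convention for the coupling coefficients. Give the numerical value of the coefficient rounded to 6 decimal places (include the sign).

√[4·2!1!2!/6! · 3!0!1!3!2!1!] = √(8/5)
  +(−1)^0/∏(0,2,0,1,1,1)! = 1/2  (running 1/2)
⟨..|..⟩ = √(8/5)·(1/2) = +0.632456

+0.632456  (= +√(2/5))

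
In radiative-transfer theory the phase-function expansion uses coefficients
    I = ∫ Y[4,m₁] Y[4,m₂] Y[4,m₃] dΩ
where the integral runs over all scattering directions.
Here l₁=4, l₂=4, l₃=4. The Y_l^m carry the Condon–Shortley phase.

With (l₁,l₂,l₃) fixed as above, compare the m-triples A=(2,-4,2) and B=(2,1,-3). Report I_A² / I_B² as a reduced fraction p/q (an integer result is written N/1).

l's match ⇒ only the (l;m) 3-j factors differ between A and B.
A: triangle coeff Δ(4,4,4) = 1/450450; Σ_t [0,0]: t=0:+1/2304 = 1/2304; (3j)²=5/143 [(4 4 4; 2 -4 2)], sign=+1
B: triangle coeff Δ(4,4,4) = 1/450450; Σ_t [1,2]: t=1:−1/864 t=2:+1/576 = 1/1728; (3j)²=5/1287 [(4 4 4; 2 1 -3)], sign=-1
I_A²/I_B² = (5/143)/(5/1287) = 9/1

9/1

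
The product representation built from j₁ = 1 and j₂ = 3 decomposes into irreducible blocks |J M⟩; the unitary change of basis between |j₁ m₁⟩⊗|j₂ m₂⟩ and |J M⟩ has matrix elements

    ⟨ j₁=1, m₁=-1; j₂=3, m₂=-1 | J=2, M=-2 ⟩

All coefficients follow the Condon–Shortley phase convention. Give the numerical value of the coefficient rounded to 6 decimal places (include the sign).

+0.218218

j₁+j₂−J=2  J+j₁−j₂=0  J−j₁+j₂=4  j₁+j₂+J+1=7
(j₁±m₁, j₂±m₂, J±M) = (0,2,2,4,0,4)
P² = 768/7
sum k=2..2:
  [2] +1/48 = 1/48
S = 1/48
C² = P²·S² = 1/21 ; C = +0.218218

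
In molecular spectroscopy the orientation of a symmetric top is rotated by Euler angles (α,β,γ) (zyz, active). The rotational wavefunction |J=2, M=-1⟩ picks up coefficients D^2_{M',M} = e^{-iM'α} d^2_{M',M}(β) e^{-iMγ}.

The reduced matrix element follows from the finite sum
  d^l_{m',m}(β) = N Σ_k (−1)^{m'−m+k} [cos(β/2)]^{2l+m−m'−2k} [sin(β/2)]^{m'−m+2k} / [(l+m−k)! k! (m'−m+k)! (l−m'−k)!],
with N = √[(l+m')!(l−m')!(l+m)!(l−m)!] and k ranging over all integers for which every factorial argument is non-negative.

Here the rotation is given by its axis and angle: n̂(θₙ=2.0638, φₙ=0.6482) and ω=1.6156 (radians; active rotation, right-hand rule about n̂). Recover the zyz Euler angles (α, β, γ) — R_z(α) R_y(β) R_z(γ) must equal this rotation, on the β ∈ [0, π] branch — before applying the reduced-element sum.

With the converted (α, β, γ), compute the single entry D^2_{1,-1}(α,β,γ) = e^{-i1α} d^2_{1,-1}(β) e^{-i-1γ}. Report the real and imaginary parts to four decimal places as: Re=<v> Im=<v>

Re=-0.1514 Im=0.5379

Axis–angle → zyz. n̂ = (sinθₙcosφₙ, sinθₙsinφₙ, cosθₙ) = (+0.702241, +0.531855, -0.473274), ω = 1.6156.
R = I cosω + sinω [n̂]ₓ + (1−cosω) n̂n̂ᵀ gives
  R = [+0.470441, +0.863017, +0.184083; -0.082581, +0.250750, -0.964523; -0.878559, +0.438549, +0.189232]
β = atan2(√(R₁₃²+R₂₃²), R₃₃) = 1.380417; α = atan2(R₂₃, R₁₃) mod 2π = 4.900975; γ = atan2(R₃₂, −R₃₁) mod 2π = 0.462982
Split into d^2_{1,-1}(β=1.3804) × two z-phases.
Half-angle: c=0.771113, s=0.636698. N=√(6·1·1·6)=6.000000
The bounds max(0,m−m')=0 and min(l+m,l−m')=1 give 2 terms
  k=0: (−1)^2·6.0000/(2)·0.7711^2·0.6367^2 = +0.723144
  k=1: (−1)^3·6.0000/(6)·0.7711^0·0.6367^4 = -0.164336
d^2_{1,-1}(1.3804) = +0.723144 -0.164336 = +0.558807
Phases: e^{-i·(1)·4.9010}=+0.187470+0.982270i, e^{-i·(-1)·0.4630}=+0.894724+0.446619i ⇒ D=-0.151418+0.537902i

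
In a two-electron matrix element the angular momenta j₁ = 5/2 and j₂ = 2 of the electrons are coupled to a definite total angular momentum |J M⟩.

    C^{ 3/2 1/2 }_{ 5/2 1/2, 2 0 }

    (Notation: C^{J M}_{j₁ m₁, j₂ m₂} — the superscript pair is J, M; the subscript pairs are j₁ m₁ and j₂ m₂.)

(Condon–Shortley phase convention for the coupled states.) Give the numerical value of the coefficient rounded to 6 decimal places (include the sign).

−√(2/35) = -0.239046

√[4·3!2!1!/7! · 3!2!2!2!2!1!] = √(32/35)
  +(−1)^1/∏(1,2,1,1,1,0)! = -1/2  (running -1/2)
  +(−1)^2/∏(2,1,0,0,2,1)! = 1/4  (running -1/4)
⟨..|..⟩ = √(32/35)·(-1/4) = -0.239046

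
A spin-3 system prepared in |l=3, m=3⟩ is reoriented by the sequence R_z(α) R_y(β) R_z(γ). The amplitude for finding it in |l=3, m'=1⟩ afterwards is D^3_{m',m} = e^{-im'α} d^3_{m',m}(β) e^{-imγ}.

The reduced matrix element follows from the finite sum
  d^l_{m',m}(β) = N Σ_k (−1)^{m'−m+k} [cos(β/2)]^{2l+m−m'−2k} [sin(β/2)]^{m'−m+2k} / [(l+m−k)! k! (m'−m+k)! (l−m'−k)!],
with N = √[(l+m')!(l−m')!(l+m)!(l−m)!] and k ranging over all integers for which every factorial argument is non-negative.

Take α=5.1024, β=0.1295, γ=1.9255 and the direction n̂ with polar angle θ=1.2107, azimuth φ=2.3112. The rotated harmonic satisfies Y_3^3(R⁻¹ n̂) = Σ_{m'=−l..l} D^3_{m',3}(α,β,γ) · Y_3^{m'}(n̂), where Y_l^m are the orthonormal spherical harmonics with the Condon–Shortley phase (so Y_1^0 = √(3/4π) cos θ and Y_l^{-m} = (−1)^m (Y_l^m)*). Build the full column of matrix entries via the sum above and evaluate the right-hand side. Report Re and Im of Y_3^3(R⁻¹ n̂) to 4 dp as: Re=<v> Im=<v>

Re=0.0204 Im=0.3823

Need the full column D^3_{m',3} for m'=−3..3 at α=5.1024, β=0.1295, γ=1.9255.
cos(β/2)=0.997904, sin(β/2)=0.064705
d^3_{-3,3}: single k=6 term ⇒ +0.000000;  D = -0.000000-0.000000i
d^3_{-2,3}: single k=5 term ⇒ +0.000003;  D = -0.000001-0.000003i
d^3_{-1,3}: single k=4 term ⇒ +0.000068;  D = +0.000053-0.000042i
d^3_{0,3}: single k=3 term ⇒ +0.001204;  D = +0.001053+0.000584i
d^3_{1,3}: single k=2 term ⇒ +0.016080;  D = -0.001872+0.015970i
d^3_{2,3}: single k=1 term ⇒ +0.156840;  D = -0.151017+0.042338i
d^3_{3,3}: single k=0 term ⇒ +0.987492;  D = -0.608056-0.778080i
Y_3^{m'}(θ=1.2107,φ=2.3112) and Σ D·Y over m':
  (-0.0000-0.0000i)·(+0.2722-0.2071i)  (-0.0000-0.0000i)·(-0.0283+0.3141i)  (+0.0001-0.0000i)·(+0.0774+0.0847i)  (+0.0011+0.0006i)·(-0.3129+0.0000i)  (-0.0019+0.0160i)·(-0.0774+0.0847i)  (-0.1510+0.0423i)·(-0.0283-0.3141i)  (-0.6081-0.7781i)·(-0.2722-0.2071i)
Y_3^3(R⁻¹ n̂) = +0.020419+0.382341i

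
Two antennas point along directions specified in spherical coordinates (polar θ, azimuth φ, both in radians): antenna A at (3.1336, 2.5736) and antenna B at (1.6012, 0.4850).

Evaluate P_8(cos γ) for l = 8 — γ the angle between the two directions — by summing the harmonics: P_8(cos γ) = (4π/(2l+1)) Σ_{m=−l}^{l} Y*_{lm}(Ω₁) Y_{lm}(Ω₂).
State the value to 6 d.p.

Term-by-term m-sum for l=8 (normalisation 4π/17 = 0.739198):
  m=-8: Y*=-0.000000+0.000000i  Y=-0.379774+0.345660i  product -0.000000-0.000000i
  m=-7: Y*=-0.000000+0.000000i  Y=+0.060477-0.015662i  product -0.000000+0.000000i
  m=-6: Y*=-0.000000+0.000000i  Y=+0.360288+0.084964i  product -0.000000+0.000000i
  m=-5: Y*=-0.000000-0.000000i  Y=-0.055531-0.048371i  product +0.000000+0.000000i
  m=-4: Y*=-0.000000-0.000000i  Y=-0.118934-0.307364i  product -0.000000+0.000000i
  m=-3: Y*=-0.000001-0.000007i  Y=-0.009117+0.078382i  product +0.000001-0.000000i
  m=-2: Y*=+0.000278-0.000598i  Y=-0.176635+0.257746i  product +0.000105+0.000177i
  m=-1: Y*=+0.033229-0.021205i  Y=+0.071806-0.037840i  product +0.001584-0.002780i
  m=+0: Y*=+1.161770-0.000000i  Y=+0.307510+0.000000i  product +0.357256+0.000000i
  m=+1: Y*=-0.033229-0.021205i  Y=-0.071806-0.037840i  product +0.001584+0.002780i
  m=+2: Y*=+0.000278+0.000598i  Y=-0.176635-0.257746i  product +0.000105-0.000177i
  m=+3: Y*=+0.000001-0.000007i  Y=+0.009117+0.078382i  product +0.000001+0.000000i
  m=+4: Y*=-0.000000+0.000000i  Y=-0.118934+0.307364i  product -0.000000-0.000000i
  m=+5: Y*=+0.000000-0.000000i  Y=+0.055531-0.048371i  product +0.000000-0.000000i
  m=+6: Y*=-0.000000-0.000000i  Y=+0.360288-0.084964i  product -0.000000-0.000000i
  m=+7: Y*=+0.000000+0.000000i  Y=-0.060477-0.015662i  product -0.000000-0.000000i
  m=+8: Y*=-0.000000-0.000000i  Y=-0.379774-0.345660i  product -0.000000+0.000000i
Total Σ_m = +0.360635+0.000000i. Multiply by 0.739198: +0.266580+0.000000i. P_8(cos γ) = 0.266580

0.266580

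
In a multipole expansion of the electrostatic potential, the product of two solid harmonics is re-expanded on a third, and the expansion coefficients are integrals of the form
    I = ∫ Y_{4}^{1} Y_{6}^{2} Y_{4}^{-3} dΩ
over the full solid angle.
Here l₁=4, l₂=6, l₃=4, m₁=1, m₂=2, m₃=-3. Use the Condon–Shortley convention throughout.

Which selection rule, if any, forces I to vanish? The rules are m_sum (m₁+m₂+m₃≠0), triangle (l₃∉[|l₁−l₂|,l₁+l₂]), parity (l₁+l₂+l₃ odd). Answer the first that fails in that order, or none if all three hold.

azimuthal sum: 1 + 2 − 3 = 0  ✓
2 ≤ 4 ≤ 10 (triangle on l)  ✓
L = 4 + 6 + 4 = 14 (even)  ✓

none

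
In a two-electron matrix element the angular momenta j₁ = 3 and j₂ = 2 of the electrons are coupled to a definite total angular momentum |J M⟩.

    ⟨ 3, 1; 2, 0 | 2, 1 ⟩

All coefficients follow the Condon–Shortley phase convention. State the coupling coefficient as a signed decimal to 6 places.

−√(1/7) = -0.377964

triangle: 3!×3!×1!/8! = 36/40320
(j±m)!: 4!×2!×2!×2!×3!×1! = 1152
prefactor² = (2J+1)×Δ×N² = 36/7
  k=1: −1/(1!×2!×1!×1!×2!×0!) = -1/4
  k=2: +1/(2!×1!×0!×0!×3!×1!) = 1/12
Σ = -1/6  ⇒  CG² = 36/7×(-1/6)² = 1/7
CG = −√(1/7) = -0.377964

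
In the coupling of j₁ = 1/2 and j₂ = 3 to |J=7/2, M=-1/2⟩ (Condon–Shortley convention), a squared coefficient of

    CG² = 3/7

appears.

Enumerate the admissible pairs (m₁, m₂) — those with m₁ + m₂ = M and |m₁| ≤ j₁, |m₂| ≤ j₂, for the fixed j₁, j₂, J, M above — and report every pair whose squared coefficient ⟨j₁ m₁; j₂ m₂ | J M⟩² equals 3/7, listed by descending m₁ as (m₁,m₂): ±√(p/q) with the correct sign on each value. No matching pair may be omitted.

Admissible pairs with m₁+m₂ = M = -1/2: (-1/2,0), (1/2,-1)
  (m₁,m₂)=(1/2,-1): CG² = 3/7, CG = +√(3/7)   ← matches the target
  (m₁,m₂)=(-1/2,0): CG² = 4/7, CG = +√(4/7)
Pairs with CG² = 3/7: (1/2,-1): +√(3/7)

(1/2,-1): +√(3/7)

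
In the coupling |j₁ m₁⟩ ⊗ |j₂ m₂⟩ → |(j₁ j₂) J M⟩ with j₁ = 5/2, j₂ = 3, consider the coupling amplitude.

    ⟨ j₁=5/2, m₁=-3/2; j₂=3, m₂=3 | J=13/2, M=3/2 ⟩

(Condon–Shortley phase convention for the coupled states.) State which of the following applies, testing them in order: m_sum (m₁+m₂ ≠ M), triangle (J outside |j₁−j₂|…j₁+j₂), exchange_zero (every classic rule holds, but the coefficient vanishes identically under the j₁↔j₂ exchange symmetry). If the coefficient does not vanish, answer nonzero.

triangle

m-sum: m₁+m₂ = -3/2+3 = 3/2, M = 3/2  ✓
triangle: need |j₁−j₂| ≤ J ≤ j₁+j₂, i.e. J ∈ [1/2, 11/2]; J = 13/2 is outside ✗ ⇒ coefficient is 0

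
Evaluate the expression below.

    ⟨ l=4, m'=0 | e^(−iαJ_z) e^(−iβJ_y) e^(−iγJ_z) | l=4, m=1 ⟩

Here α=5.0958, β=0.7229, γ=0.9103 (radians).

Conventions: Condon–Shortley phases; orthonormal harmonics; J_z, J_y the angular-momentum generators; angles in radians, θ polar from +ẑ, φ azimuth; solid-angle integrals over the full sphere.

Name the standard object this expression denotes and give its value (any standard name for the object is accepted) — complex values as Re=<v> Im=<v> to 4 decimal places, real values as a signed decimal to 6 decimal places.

This is a Wigner D-matrix element — the rotation-matrix element ⟨l m'| R(α,β,γ) |l m⟩ in the angular-momentum basis.
First d^4_{0,1}(β=0.7229), then the phase factors e^{-i(0)α} and e^{-i(1)γ}:
Half-angle: c=0.935385, s=0.353631. N=√(24·24·120·6)=643.987578
The bounds max(0,m−m')=1 and min(l+m,l−m')=4 give 4 terms
  k=1: (−1)^0·643.9876/(144)·0.9354^7·0.3536^1 = +0.990828
  k=2: (−1)^1·643.9876/(24)·0.9354^5·0.3536^3 = -0.849707
  k=3: (−1)^2·643.9876/(24)·0.9354^3·0.3536^5 = +0.121448
  k=4: (−1)^3·643.9876/(144)·0.9354^1·0.3536^7 = -0.002893
d^4_{0,1}(0.7229) = +0.990828 -0.849707 +0.121448 -0.002893 = +0.259676
D = (+1.000000+0.000000i)·(+0.259676)·(+0.613509-0.789688i) = +0.159313-0.205063i

Wigner D-matrix element, Re=0.1593 Im=-0.2051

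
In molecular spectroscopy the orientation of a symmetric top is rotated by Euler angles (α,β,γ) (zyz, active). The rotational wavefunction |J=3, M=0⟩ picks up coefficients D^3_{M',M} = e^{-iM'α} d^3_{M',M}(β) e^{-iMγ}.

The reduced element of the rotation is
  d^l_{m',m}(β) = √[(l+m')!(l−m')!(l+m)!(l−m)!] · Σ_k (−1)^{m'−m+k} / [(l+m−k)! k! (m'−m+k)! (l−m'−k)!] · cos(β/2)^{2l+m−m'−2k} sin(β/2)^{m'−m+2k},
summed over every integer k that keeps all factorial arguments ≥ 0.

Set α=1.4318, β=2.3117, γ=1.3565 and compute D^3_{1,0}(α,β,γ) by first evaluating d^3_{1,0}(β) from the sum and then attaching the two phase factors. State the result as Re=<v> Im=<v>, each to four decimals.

Re=-0.0566 Im=0.4043

First d^3_{1,0}(β=2.3117), then the phase factors e^{-i(1)α} and e^{-i(0)γ}:
c=cos(2.311700/2)=0.403141, s=sin(2.311700/2)=0.915138; N=√[24·2·6·6]=41.569219
Admissible k: 0..2 (factorial args all ≥0)
  k=0: (−1)^1·41.5692/(12)·0.4031^5·0.9151^1 = -0.033757
  k=1: (−1)^2·41.5692/(4)·0.4031^3·0.9151^3 = +0.521845
  k=2: (−1)^3·41.5692/(12)·0.4031^1·0.9151^5 = -0.896355
d^3_{1,0}(2.3117) = -0.033757 +0.521845 -0.896355 = -0.408267
Attach z-rotation phases: D = e^{-i(1)(1.4318)}·(-0.408267)·e^{-i(0)(1.3565)} = -0.056565+0.404329i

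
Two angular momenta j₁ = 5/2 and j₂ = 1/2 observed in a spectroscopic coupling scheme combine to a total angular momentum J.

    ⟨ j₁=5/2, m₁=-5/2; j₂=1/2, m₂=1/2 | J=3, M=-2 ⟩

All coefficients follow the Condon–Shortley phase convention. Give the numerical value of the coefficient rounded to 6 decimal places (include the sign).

j₁+j₂−J=0  J+j₁−j₂=5  J−j₁+j₂=1  j₁+j₂+J+1=7
(j₁±m₁, j₂±m₂, J±M) = (0,5,1,0,1,5)
P² = 2400
sum k=0..0:
  [0] +1/120 = 1/120
S = 1/120
C² = P²·S² = 1/6 ; C = +0.408248

+√(1/6) ≈ +0.408248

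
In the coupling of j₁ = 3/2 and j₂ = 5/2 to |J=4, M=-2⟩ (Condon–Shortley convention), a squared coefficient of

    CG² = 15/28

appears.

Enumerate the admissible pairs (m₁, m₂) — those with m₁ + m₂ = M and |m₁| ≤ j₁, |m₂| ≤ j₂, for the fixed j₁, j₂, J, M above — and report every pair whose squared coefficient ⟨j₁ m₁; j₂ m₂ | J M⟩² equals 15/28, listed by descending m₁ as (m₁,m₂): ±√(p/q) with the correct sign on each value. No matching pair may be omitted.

(-1/2,-3/2): +√(15/28)

Admissible pairs with m₁+m₂ = M = -2: (-3/2,-1/2), (-1/2,-3/2), (1/2,-5/2)
  (m₁,m₂)=(1/2,-5/2): CG² = 3/28, CG = +√(3/28)
  (m₁,m₂)=(-1/2,-3/2): CG² = 15/28, CG = +√(15/28)   ← matches the target
  (m₁,m₂)=(-3/2,-1/2): CG² = 5/14, CG = +√(5/14)
Pairs with CG² = 15/28: (-1/2,-3/2): +√(15/28)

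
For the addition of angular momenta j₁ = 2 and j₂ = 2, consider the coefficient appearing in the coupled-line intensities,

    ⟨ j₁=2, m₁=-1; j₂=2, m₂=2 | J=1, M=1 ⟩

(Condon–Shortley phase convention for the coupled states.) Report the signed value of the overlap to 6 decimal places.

j₁+j₂−J=3  J+j₁−j₂=1  J−j₁+j₂=1  j₁+j₂+J+1=6
(j₁±m₁, j₂±m₂, J±M) = (1,3,4,0,2,0)
P² = 36/5
sum k=3..3:
  [3] −1/6 = -1/6
S = -1/6
C² = P²·S² = 1/5 ; C = -0.447214

-0.447214  (= −√(1/5))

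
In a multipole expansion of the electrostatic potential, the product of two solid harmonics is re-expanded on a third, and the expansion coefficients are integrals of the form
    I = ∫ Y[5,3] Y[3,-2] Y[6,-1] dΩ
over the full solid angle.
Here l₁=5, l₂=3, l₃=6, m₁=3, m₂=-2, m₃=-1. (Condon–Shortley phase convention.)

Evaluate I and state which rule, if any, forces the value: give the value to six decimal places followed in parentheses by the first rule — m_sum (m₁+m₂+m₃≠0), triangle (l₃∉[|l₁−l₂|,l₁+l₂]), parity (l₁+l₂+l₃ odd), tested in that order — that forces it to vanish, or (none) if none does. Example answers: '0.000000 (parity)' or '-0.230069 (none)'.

0.166435 (none)

Rules hold: Σm=0, L=14 even, 2≤6≤8.
N = 11·7·13 = 1001
Δ = 2!·8!·4!/15! = 1/675675
Racah Σ t=0..2: t=0:+1/8640 t=1:−1/2304 t=2:+1/8640 = -7/34560
⇒ 3j(5 3 6; 0 0 0)² = 7/429, sgn -1
Racah Σ t=0..1: t=0:+1/17280 t=1:−1/120960 = 1/20160
⇒ 3j(5 3 6; 3 -2 -1)² = 64/3003, sgn -1
4πI² = N·(3j₀)²·(3jₘ)² = 448/1287
I = +1·√(0.348096/4π) = 0.16643505
No selection rule forces the value: the integral is nonzero (none).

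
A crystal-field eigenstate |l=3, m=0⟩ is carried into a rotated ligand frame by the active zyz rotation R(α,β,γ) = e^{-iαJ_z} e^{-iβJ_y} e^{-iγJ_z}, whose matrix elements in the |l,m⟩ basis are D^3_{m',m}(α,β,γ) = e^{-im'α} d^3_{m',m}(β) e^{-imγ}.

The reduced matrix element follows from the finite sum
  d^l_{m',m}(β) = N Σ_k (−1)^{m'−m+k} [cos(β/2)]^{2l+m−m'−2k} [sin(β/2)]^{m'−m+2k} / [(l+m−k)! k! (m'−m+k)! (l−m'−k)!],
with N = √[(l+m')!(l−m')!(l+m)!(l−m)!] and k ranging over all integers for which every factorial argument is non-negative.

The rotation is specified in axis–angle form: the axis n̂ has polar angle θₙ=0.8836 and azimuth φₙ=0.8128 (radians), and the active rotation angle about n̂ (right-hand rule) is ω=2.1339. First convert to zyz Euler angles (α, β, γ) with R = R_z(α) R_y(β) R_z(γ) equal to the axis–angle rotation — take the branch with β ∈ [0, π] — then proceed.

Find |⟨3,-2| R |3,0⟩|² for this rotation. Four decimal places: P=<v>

P=0.0129

Axis–angle → zyz. n̂ = (sinθₙcosφₙ, sinθₙsinφₙ, cosθₙ) = (+0.531432, +0.561384, +0.634372), ω = 2.1339.
R = I cosω + sinω [n̂]ₓ + (1−cosω) n̂n̂ᵀ gives
  R = [-0.100634, -0.078833, +0.991795; +0.994020, -0.050429, +0.096852; +0.042380, +0.995612, +0.083437]
β = atan2(√(R₁₃²+R₂₃²), R₃₃) = 1.487263; α = atan2(R₂₃, R₁₃) mod 2π = 0.097344; γ = atan2(R₃₂, −R₃₁) mod 2π = 1.613337
First d^3_{-2,0}(β=1.4873), then the phase factors e^{-i(-2)α} and e^{-i(0)γ}:
c=cos(1.487263/2)=0.736015, s=sin(1.487263/2)=0.676965; N=√[1·120·6·6]=65.726707
k∈{2,3} keeps every argument non-negative
  k=2: (−1)^0·65.7267/(12)·0.7360^4·0.6770^2 = +0.736614
  k=3: (−1)^1·65.7267/(12)·0.7360^2·0.6770^4 = -0.623159
d^3_{-2,0}(1.4873) = +0.736614 -0.623159 = +0.113455
|D^3_{-2,0}|² = |d^3_{-2,0}(β)|² = (+0.113455)² = 0.012872 (the z-rotation phases have unit modulus)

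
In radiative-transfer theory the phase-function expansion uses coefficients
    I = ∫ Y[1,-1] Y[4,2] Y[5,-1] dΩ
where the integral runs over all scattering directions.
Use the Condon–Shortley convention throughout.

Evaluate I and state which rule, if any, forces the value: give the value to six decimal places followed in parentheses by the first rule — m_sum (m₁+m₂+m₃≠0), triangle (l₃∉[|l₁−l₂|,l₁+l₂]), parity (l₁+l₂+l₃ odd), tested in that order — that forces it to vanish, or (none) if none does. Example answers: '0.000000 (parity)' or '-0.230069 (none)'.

m-sum 0 ✓  L=10 even ✓  3≤5≤5 ✓
Π(2lᵢ+1) = 3×9×11 = 297
triangle coeff Δ(1,4,5) = 1/495
Σ_t [0,0]: t=0:+1/576 = 1/576
(3j)²=5/99 [(1 4 5; 0 0 0)], sign=-1
Σ_t [0,0]: t=0:+1/2880 = 1/2880
(3j)²=2/165 [(1 4 5; -1 2 -1)], sign=+1
⇒ 4πI² = 2/11
I = (-1)√(2/11/(4π)) = -0.12028562
No selection rule forces the value: the integral is nonzero (none).

-0.120286 (none)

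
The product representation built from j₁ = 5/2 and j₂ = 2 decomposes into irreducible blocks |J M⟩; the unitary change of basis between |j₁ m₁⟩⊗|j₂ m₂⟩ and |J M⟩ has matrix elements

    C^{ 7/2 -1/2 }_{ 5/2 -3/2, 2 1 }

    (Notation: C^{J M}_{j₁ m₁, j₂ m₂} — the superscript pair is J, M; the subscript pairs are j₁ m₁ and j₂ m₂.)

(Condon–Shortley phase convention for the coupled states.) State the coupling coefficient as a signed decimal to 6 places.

−√(121/315) = -0.619780

j₁+j₂−J=1  J+j₁−j₂=4  J−j₁+j₂=3  j₁+j₂+J+1=9
(j₁±m₁, j₂±m₂, J±M) = (1,4,3,1,3,4)
P² = 2304/35
sum k=0..1:
  [0] +1/144 = 1/144
  [1] −1/12 = -1/12
S = -11/144
C² = P²·S² = 121/315 ; C = -0.619780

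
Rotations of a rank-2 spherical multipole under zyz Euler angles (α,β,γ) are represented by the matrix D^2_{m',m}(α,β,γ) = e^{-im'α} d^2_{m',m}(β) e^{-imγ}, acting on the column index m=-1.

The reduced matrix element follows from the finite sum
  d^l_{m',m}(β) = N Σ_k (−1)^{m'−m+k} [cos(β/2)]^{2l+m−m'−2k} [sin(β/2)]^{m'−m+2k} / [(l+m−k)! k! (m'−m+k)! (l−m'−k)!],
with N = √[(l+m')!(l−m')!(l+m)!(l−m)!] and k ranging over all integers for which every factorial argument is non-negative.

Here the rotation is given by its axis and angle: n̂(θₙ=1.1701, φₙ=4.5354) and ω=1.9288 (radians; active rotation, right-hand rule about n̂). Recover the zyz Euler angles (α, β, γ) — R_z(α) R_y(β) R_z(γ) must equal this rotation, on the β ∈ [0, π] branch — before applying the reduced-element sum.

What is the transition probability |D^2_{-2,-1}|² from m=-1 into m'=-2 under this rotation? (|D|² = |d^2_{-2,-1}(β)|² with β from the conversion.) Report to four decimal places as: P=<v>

Axis–angle → zyz. n̂ = (sinθₙcosφₙ, sinθₙsinφₙ, cosθₙ) = (-0.162120, -0.906405, +0.390060), ω = 1.9288.
R = I cosω + sinω [n̂]ₓ + (1−cosω) n̂n̂ᵀ gives
  R = [-0.314913, -0.166892, -0.934332; +0.563766, +0.759048, -0.325597; +0.763543, -0.629280, -0.144946]
β = atan2(√(R₁₃²+R₂₃²), R₃₃) = 1.716254; α = atan2(R₂₃, R₁₃) mod 2π = 3.476914; γ = atan2(R₃₂, −R₃₁) mod 2π = 3.830892
First d^2_{-2,-1}(β=1.7163), then the phase factors e^{-i(-2)α} and e^{-i(-1)γ}:
c=cos(1.716254/2)=0.653856, s=sin(1.716254/2)=0.756619; N=√[1·24·1·6]=12.000000
k∈{1} keeps every argument non-negative
  k=1: (−1)^0·12.0000/(6)·0.6539^3·0.7566^1 = +0.423012
d^2_{-2,-1}(1.7163) = +0.423012
|D^2_{-2,-1}|² = |d^2_{-2,-1}(β)|² = (+0.423012)² = 0.178939 (the z-rotation phases have unit modulus)

P=0.1789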